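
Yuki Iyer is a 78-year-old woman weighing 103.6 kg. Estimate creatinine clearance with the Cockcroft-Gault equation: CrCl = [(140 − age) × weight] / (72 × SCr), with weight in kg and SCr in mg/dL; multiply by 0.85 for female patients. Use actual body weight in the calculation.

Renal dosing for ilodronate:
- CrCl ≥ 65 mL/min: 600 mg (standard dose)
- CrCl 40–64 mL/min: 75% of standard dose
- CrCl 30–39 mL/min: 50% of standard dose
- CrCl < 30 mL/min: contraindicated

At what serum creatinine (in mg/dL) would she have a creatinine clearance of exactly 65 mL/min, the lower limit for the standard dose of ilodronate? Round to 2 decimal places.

1.17 mg/dL

Standard dose requires CrCl ≥ 65 mL/min.
Set (140 − 78) × 103.6 × 0.85 / (72 × SCr) = 65
SCr = (140 − 78) × 103.6 × 0.85 / (72 × 65) = 1.167 mg/dL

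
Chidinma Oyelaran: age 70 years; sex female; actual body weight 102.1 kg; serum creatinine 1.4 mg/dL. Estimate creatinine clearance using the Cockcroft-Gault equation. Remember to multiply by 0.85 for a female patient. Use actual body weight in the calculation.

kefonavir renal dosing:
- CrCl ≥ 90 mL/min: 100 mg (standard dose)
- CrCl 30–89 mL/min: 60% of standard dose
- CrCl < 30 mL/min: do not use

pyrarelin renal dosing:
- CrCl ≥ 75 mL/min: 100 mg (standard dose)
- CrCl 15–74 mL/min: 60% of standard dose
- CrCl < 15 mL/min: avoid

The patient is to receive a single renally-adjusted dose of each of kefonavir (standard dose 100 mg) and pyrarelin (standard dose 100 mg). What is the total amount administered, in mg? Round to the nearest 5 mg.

CrCl = (140 − 70) × 102.1 / (72 × 1.4) × 0.85 = 7147.0 / 100.80 × 0.85 ≈ 60.3 mL/min
CrCl ≈ 60 mL/min.
kefonavir: 30–89 mL/min → 60% of 100 mg = 60 mg.
pyrarelin: 15–74 mL/min → 60% of 100 mg = 60 mg.
Total = 60 + 60 = 120 mg.

120 mg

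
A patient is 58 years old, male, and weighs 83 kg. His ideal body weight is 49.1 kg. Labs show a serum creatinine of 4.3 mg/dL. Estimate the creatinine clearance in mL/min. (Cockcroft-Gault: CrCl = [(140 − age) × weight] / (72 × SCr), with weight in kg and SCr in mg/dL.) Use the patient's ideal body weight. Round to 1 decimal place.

13.0 mL/min

CrCl = (140 − 58) × 49.1 / (72 × 4.3) = 4026.2 / 309.60 ≈ 13.0 mL/min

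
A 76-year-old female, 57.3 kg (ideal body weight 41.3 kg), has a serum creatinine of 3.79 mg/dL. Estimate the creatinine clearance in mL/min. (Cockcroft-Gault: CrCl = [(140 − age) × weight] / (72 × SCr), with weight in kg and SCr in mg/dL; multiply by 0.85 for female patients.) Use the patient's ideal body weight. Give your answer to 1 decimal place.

8.2 mL/min

CrCl = (140 − 76) × 41.3 / (72 × 3.79) × 0.85 = 2643.2 / 272.88 × 0.85 ≈ 8.2 mL/min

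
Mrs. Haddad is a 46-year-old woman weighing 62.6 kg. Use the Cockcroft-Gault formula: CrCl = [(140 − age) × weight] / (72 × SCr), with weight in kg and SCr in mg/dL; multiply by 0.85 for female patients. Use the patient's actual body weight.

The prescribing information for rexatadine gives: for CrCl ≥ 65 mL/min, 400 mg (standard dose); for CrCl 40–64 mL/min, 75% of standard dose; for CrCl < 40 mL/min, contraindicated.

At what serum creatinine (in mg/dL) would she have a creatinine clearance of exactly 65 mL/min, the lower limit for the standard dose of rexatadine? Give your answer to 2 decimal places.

Standard dose requires CrCl ≥ 65 mL/min.
Set (140 − 46) × 62.6 × 0.85 / (72 × SCr) = 65
SCr = (140 − 46) × 62.6 × 0.85 / (72 × 65) = 1.069 mg/dL

1.07 mg/dL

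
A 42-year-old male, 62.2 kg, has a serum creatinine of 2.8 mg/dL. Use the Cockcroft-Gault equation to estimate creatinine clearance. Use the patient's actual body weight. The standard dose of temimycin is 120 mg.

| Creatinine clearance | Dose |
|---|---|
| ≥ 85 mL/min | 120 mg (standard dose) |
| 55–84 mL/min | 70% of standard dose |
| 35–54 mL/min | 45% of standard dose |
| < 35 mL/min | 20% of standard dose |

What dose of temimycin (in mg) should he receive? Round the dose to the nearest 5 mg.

CrCl = (140 − 42) × 62.2 / (72 × 2.8) = 6095.6 / 201.60 ≈ 30.2 mL/min
CrCl ≈ 30 mL/min → bracket < 35 mL/min.
20% of 120 mg = 24 mg → 25 mg

25 mg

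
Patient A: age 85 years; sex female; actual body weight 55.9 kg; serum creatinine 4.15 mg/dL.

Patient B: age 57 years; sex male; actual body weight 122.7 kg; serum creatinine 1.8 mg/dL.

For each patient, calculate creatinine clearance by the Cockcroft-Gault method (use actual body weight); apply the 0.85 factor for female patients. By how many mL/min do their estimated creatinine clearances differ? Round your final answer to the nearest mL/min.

70 mL/min

Patient A: CrCl = (140 − 85) × 55.9 / (72 × 4.15) × 0.85 = 3074.5 / 298.80 × 0.85 ≈ 8.7 mL/min
Patient B: CrCl = (140 − 57) × 122.7 / (72 × 1.8) = 10184.1 / 129.60 ≈ 78.6 mL/min
|8.7 − 78.6| = 69.9 mL/min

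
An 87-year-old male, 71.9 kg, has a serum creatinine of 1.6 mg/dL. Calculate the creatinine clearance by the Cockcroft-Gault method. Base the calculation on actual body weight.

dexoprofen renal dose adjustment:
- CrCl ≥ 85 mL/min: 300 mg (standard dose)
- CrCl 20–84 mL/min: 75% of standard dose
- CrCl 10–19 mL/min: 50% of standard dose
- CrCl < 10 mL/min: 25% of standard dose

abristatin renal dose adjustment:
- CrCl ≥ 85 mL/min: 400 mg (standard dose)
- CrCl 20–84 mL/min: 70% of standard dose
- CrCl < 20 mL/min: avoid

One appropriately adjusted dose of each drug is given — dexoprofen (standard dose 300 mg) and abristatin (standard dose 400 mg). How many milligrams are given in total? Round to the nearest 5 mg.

CrCl = (140 − 87) × 71.9 / (72 × 1.6) = 3810.7 / 115.20 ≈ 33.1 mL/min
CrCl ≈ 33 mL/min.
dexoprofen: 20–84 mL/min → 75% of 300 mg = 225 mg.
abristatin: 20–84 mL/min → 70% of 400 mg = 280 mg.
Total = 225 + 280 = 505 mg.

505 mg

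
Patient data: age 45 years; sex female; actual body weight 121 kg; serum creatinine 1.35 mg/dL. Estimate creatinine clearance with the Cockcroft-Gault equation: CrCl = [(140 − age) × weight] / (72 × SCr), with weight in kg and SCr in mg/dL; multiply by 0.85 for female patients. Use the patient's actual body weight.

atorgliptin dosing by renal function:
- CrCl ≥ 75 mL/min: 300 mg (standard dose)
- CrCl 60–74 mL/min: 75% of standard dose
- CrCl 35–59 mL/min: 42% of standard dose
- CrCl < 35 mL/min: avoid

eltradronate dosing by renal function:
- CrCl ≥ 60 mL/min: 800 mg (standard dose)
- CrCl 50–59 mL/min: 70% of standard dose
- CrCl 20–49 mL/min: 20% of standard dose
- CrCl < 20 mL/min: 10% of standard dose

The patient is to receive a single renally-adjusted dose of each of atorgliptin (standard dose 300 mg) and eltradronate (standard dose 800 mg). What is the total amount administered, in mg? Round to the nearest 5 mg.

1100 mg

CrCl = (140 − 45) × 121 / (72 × 1.35) × 0.85 = 11495.0 / 97.20 × 0.85 ≈ 100.5 mL/min
CrCl ≈ 101 mL/min.
atorgliptin: ≥ 75 mL/min → 100% of 300 mg = 300 mg.
eltradronate: ≥ 60 mL/min → 100% of 800 mg = 800 mg.
Total = 300 + 800 = 1100 mg.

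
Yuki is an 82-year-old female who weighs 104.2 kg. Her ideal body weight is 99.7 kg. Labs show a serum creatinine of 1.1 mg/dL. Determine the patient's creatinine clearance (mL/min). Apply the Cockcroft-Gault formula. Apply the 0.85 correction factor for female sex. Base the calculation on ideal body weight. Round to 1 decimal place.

62.1 mL/min

CrCl = (140 − 82) × 99.7 / (72 × 1.1) × 0.85 = 5782.6 / 79.20 × 0.85 ≈ 62.1 mL/min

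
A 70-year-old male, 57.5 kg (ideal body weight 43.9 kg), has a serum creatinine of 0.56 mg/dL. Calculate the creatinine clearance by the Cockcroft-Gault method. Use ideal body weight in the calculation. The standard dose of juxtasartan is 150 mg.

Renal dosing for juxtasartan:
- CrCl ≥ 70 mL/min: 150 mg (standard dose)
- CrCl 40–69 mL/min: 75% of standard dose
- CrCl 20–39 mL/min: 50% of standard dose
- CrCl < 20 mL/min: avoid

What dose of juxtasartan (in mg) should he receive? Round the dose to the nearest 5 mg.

CrCl = (140 − 70) × 43.9 / (72 × 0.56) = 3073.0 / 40.32 ≈ 76.2 mL/min
CrCl ≈ 76 mL/min → bracket ≥ 70 mL/min.
100% of 150 mg = 150 mg

150 mg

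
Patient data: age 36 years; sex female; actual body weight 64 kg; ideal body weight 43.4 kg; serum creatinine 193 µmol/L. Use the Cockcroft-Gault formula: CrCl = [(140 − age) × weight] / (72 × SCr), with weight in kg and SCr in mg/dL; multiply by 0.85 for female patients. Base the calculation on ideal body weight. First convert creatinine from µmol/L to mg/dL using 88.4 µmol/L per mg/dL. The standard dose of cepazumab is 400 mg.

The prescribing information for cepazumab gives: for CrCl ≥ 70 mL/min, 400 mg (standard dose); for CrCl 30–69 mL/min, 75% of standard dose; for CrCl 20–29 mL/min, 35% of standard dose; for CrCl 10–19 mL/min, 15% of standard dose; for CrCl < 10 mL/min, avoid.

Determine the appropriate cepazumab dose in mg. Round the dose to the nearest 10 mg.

140 mg

SCr = 193 / 88.4 = 2.183 mg/dL
CrCl = (140 − 36) × 43.4 / (72 × 2.183) × 0.85 = 4513.6 / 157.18 × 0.85 ≈ 24.4 mL/min
CrCl ≈ 24 mL/min → bracket 20–29 mL/min.
35% of 400 mg = 140 mg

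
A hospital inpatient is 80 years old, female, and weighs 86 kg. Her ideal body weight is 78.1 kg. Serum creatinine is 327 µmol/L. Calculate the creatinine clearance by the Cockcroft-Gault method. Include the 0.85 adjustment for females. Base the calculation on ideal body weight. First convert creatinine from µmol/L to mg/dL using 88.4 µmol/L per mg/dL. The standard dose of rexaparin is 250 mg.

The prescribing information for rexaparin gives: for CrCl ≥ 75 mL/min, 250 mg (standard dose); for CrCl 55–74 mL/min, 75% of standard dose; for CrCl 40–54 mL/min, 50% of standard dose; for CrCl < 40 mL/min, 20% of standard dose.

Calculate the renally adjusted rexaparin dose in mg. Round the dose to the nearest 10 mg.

SCr = 327 / 88.4 = 3.699 mg/dL
CrCl = (140 − 80) × 78.1 / (72 × 3.699) × 0.85 = 4686.0 / 266.33 × 0.85 ≈ 15.0 mL/min
CrCl ≈ 15 mL/min → bracket < 40 mL/min.
20% of 250 mg = 50 mg

50 mg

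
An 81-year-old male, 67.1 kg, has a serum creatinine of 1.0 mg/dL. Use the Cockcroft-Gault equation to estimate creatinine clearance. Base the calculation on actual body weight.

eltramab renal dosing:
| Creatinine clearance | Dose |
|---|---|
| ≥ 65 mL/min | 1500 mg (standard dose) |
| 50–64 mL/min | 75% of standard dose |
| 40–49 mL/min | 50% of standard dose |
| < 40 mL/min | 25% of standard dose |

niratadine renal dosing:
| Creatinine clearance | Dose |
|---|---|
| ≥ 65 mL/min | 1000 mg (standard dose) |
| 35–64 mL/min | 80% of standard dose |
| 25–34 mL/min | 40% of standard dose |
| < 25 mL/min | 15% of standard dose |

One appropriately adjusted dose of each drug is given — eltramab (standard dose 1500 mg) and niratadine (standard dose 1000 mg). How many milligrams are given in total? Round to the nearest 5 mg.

CrCl = (140 − 81) × 67.1 / (72 × 1) = 3958.9 / 72.00 ≈ 55.0 mL/min
CrCl ≈ 55 mL/min.
eltramab: 50–64 mL/min → 75% of 1500 mg = 1125 mg.
niratadine: 35–64 mL/min → 80% of 1000 mg = 800 mg.
Total = 1125 + 800 = 1925 mg.

1925 mg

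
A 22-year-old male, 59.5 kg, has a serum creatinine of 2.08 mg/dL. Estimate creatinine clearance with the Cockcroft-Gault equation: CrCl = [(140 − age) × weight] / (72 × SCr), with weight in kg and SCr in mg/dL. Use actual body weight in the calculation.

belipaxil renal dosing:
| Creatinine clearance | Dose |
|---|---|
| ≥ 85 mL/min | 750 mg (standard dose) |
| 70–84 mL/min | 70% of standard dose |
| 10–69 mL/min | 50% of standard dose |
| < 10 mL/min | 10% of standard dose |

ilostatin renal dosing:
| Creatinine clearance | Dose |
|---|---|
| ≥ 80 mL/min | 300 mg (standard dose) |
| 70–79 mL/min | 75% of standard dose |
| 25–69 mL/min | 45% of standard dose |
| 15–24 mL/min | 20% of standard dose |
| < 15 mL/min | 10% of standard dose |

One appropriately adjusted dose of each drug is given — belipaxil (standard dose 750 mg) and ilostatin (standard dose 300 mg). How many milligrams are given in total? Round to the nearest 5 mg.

510 mg

CrCl = (140 − 22) × 59.5 / (72 × 2.08) = 7021.0 / 149.76 ≈ 46.9 mL/min
CrCl ≈ 47 mL/min.
belipaxil: 10–69 mL/min → 50% of 750 mg = 375 mg.
ilostatin: 25–69 mL/min → 45% of 300 mg = 135 mg.
Total = 375 + 135 = 510 mg.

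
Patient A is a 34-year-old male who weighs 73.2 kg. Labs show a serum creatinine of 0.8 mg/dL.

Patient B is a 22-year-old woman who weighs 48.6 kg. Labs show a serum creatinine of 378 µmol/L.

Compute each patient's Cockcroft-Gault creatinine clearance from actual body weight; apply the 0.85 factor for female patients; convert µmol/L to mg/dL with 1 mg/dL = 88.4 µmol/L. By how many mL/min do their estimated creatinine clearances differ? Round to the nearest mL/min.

Patient A: CrCl = (140 − 34) × 73.2 / (72 × 0.8) = 7759.2 / 57.60 ≈ 134.7 mL/min
Patient B: SCr = 378 / 88.4 = 4.276 mg/dL
Patient B: CrCl = (140 − 22) × 48.6 / (72 × 4.276) × 0.85 = 5734.8 / 307.87 × 0.85 ≈ 15.8 mL/min
|134.7 − 15.8| = 118.9 mL/min

119 mL/min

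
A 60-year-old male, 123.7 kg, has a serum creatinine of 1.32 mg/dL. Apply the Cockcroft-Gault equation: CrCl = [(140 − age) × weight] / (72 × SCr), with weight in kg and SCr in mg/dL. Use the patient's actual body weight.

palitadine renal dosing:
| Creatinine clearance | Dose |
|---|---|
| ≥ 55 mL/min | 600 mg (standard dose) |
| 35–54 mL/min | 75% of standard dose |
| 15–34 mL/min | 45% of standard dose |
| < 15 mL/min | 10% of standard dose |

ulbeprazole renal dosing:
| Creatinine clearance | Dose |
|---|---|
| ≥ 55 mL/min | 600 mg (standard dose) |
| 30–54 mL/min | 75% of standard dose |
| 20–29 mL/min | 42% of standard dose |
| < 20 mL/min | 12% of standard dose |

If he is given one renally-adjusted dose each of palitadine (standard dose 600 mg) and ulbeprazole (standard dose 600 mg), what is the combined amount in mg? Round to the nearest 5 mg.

CrCl = (140 − 60) × 123.7 / (72 × 1.32) = 9896.0 / 95.04 ≈ 104.1 mL/min
CrCl ≈ 104 mL/min.
palitadine: ≥ 55 mL/min → 100% of 600 mg = 600 mg.
ulbeprazole: ≥ 55 mL/min → 100% of 600 mg = 600 mg.
Total = 600 + 600 = 1200 mg.

1200 mg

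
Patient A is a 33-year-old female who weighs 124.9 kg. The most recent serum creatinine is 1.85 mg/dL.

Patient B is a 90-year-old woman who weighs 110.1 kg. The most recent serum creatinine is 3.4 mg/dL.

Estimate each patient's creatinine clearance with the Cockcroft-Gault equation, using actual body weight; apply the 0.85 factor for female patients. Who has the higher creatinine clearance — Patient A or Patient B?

Patient A

Patient A: CrCl = (140 − 33) × 124.9 / (72 × 1.85) × 0.85 = 13364.3 / 133.20 × 0.85 ≈ 85.3 mL/min
Patient B: CrCl = (140 − 90) × 110.1 / (72 × 3.4) × 0.85 = 5505.0 / 244.80 × 0.85 ≈ 19.1 mL/min
85.3 vs 19.1 mL/min → Patient A is higher.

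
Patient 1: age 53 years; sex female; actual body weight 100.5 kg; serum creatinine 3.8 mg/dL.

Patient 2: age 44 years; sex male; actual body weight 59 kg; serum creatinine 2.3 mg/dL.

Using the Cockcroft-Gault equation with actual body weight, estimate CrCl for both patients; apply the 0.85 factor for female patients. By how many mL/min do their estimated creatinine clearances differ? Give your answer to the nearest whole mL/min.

Patient 1: CrCl = (140 − 53) × 100.5 / (72 × 3.8) × 0.85 = 8743.5 / 273.60 × 0.85 ≈ 27.2 mL/min
Patient 2: CrCl = (140 − 44) × 59 / (72 × 2.3) = 5664.0 / 165.60 ≈ 34.2 mL/min
|27.2 − 34.2| = 7.0 mL/min

7 mL/min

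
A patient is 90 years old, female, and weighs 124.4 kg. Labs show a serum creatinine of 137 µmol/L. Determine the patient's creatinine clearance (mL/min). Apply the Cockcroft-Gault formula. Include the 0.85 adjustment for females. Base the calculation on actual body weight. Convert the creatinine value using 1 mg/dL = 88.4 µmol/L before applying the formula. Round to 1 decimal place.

SCr = 137 / 88.4 = 1.55 mg/dL
CrCl = (140 − 90) × 124.4 / (72 × 1.55) × 0.85 = 6220.0 / 111.60 × 0.85 ≈ 47.4 mL/min

47.4 mL/min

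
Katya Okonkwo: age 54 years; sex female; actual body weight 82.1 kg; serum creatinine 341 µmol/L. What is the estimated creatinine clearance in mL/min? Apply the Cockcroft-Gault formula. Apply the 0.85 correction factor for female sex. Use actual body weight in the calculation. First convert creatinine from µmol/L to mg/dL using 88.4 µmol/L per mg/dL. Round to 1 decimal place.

SCr = 341 / 88.4 = 3.857 mg/dL
CrCl = (140 − 54) × 82.1 / (72 × 3.857) × 0.85 = 7060.6 / 277.70 × 0.85 ≈ 21.6 mL/min

21.6 mL/min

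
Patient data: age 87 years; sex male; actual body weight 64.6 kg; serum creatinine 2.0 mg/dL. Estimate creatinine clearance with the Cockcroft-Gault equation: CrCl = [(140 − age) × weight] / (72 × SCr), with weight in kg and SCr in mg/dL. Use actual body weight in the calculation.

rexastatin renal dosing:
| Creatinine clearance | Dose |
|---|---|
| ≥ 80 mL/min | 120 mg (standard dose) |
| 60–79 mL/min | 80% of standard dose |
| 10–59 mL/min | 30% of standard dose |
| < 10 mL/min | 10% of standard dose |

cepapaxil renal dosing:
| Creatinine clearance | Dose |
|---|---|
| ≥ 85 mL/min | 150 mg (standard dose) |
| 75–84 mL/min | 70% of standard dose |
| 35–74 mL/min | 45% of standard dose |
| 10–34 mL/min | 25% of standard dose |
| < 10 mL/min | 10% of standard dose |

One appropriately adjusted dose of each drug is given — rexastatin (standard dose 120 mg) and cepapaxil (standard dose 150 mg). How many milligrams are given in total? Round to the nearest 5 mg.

75 mg

CrCl = (140 − 87) × 64.6 / (72 × 2) = 3423.8 / 144.00 ≈ 23.8 mL/min
CrCl ≈ 24 mL/min.
rexastatin: 10–59 mL/min → 30% of 120 mg = 36 mg.
cepapaxil: 10–34 mL/min → 25% of 150 mg = 37.5 mg.
Total = 36 + 37.5 = 73.5 mg.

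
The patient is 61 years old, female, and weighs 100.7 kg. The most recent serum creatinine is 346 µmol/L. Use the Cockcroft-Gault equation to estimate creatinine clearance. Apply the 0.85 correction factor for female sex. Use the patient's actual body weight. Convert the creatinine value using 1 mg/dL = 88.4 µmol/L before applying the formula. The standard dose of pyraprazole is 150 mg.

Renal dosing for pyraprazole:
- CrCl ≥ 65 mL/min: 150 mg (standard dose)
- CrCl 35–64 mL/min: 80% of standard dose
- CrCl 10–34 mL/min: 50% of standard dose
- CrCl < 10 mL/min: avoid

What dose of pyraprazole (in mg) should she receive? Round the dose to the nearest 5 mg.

SCr = 346 / 88.4 = 3.914 mg/dL
CrCl = (140 − 61) × 100.7 / (72 × 3.914) × 0.85 = 7955.3 / 281.81 × 0.85 ≈ 24.0 mL/min
CrCl ≈ 24 mL/min → bracket 10–34 mL/min.
50% of 150 mg = 75 mg

75 mg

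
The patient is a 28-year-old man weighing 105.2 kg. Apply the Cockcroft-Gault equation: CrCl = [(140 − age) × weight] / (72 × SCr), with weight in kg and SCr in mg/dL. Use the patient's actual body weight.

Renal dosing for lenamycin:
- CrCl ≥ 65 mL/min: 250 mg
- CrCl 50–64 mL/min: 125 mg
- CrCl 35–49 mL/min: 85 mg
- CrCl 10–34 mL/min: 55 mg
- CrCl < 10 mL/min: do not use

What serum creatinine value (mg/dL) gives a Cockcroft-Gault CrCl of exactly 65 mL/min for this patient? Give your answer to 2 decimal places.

2.52 mg/dL

Standard dose requires CrCl ≥ 65 mL/min.
Set (140 − 28) × 105.2 / (72 × SCr) = 65
SCr = (140 − 28) × 105.2 / (72 × 65) = 2.518 mg/dL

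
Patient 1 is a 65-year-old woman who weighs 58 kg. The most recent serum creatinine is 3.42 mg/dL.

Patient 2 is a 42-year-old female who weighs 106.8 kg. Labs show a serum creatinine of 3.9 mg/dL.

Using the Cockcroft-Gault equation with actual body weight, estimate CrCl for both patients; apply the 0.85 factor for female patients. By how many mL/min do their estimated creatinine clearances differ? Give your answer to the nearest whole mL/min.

17 mL/min

Patient 1: CrCl = (140 − 65) × 58 / (72 × 3.42) × 0.85 = 4350.0 / 246.24 × 0.85 ≈ 15.0 mL/min
Patient 2: CrCl = (140 − 42) × 106.8 / (72 × 3.9) × 0.85 = 10466.4 / 280.80 × 0.85 ≈ 31.7 mL/min
|15.0 − 31.7| = 16.7 mL/min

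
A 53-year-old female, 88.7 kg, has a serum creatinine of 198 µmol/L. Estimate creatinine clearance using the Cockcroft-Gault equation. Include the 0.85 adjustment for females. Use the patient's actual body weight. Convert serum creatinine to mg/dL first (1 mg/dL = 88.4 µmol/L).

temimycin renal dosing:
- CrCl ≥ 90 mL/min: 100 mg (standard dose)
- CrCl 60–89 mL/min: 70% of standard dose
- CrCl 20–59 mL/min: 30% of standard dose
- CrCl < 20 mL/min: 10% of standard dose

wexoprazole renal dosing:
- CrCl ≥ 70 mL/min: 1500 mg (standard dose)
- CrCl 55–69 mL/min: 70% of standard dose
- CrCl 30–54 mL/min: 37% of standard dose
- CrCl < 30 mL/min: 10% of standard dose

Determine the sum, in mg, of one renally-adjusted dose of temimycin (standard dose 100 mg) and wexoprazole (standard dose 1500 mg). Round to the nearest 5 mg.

585 mg

SCr = 198 / 88.4 = 2.24 mg/dL
CrCl = (140 − 53) × 88.7 / (72 × 2.24) × 0.85 = 7716.9 / 161.28 × 0.85 ≈ 40.7 mL/min
CrCl ≈ 41 mL/min.
temimycin: 20–59 mL/min → 30% of 100 mg = 30 mg.
wexoprazole: 30–54 mL/min → 37% of 1500 mg = 555 mg.
Total = 30 + 555 = 585 mg.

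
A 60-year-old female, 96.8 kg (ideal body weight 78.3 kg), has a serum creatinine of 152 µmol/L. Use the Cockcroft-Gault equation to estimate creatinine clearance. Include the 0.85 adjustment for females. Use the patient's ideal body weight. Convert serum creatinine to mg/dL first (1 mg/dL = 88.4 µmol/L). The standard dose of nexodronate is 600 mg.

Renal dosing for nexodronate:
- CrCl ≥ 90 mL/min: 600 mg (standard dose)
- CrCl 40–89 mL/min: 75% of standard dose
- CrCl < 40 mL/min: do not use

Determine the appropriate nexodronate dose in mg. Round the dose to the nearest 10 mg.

450 mg

SCr = 152 / 88.4 = 1.719 mg/dL
CrCl = (140 − 60) × 78.3 / (72 × 1.719) × 0.85 = 6264.0 / 123.77 × 0.85 ≈ 43.0 mL/min
CrCl ≈ 43 mL/min → bracket 40–89 mL/min.
75% of 600 mg = 450 mg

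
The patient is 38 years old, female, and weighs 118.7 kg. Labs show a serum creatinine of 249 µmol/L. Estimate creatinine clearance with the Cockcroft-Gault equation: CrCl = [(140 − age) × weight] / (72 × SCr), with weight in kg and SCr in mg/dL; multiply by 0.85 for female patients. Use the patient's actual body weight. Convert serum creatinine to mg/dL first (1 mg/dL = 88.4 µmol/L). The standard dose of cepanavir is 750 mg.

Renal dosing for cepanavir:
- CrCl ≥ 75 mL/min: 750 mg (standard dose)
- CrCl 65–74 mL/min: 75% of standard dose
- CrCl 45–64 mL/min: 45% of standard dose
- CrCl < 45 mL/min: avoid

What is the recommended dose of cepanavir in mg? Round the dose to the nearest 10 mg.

340 mg

SCr = 249 / 88.4 = 2.817 mg/dL
CrCl = (140 − 38) × 118.7 / (72 × 2.817) × 0.85 = 12107.4 / 202.82 × 0.85 ≈ 50.7 mL/min
CrCl ≈ 51 mL/min → bracket 45–64 mL/min.
45% of 750 mg = 337.5 mg → 340 mg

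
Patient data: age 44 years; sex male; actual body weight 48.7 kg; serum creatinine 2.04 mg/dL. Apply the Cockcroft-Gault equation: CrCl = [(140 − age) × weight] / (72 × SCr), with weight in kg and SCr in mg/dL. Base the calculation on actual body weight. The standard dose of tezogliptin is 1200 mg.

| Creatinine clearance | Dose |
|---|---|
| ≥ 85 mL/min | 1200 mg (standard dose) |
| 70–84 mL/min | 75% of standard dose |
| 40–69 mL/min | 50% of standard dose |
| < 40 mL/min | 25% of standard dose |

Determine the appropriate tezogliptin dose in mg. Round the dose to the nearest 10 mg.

CrCl = (140 − 44) × 48.7 / (72 × 2.04) = 4675.2 / 146.88 ≈ 31.8 mL/min
CrCl ≈ 32 mL/min → bracket < 40 mL/min.
25% of 1200 mg = 300 mg

300 mg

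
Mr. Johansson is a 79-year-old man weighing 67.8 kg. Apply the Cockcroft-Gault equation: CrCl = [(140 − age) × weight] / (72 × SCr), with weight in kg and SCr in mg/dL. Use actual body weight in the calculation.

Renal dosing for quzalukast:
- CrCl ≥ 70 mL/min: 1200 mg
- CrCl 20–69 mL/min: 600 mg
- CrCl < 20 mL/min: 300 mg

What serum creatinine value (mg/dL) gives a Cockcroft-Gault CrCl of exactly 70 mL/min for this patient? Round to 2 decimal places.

Standard dose requires CrCl ≥ 70 mL/min.
Set (140 − 79) × 67.8 / (72 × SCr) = 70
SCr = (140 − 79) × 67.8 / (72 × 70) = 0.821 mg/dL

0.82 mg/dL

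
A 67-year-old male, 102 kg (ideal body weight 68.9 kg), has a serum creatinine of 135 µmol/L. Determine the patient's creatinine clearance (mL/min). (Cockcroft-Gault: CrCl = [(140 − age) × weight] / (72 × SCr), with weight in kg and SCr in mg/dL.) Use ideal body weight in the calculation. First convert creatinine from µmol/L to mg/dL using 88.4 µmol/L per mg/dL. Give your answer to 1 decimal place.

SCr = 135 / 88.4 = 1.527 mg/dL
CrCl = (140 − 67) × 68.9 / (72 × 1.527) = 5029.7 / 109.94 ≈ 45.7 mL/min

45.7 mL/min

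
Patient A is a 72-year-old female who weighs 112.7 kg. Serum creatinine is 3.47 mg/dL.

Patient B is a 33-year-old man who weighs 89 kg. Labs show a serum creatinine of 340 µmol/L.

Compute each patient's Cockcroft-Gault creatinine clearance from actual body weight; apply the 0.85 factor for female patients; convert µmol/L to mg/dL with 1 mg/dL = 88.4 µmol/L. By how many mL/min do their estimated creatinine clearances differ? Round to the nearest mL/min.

Patient A: CrCl = (140 − 72) × 112.7 / (72 × 3.47) × 0.85 = 7663.6 / 249.84 × 0.85 ≈ 26.1 mL/min
Patient B: SCr = 340 / 88.4 = 3.846 mg/dL
Patient B: CrCl = (140 − 33) × 89 / (72 × 3.846) = 9523.0 / 276.91 ≈ 34.4 mL/min
|26.1 − 34.4| = 8.3 mL/min

8 mL/min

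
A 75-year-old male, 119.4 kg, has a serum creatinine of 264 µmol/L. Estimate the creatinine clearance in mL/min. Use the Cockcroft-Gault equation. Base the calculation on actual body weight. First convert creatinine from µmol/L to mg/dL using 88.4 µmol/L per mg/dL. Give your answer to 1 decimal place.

SCr = 264 / 88.4 = 2.986 mg/dL
CrCl = (140 − 75) × 119.4 / (72 × 2.986) = 7761.0 / 214.99 ≈ 36.1 mL/min

36.1 mL/min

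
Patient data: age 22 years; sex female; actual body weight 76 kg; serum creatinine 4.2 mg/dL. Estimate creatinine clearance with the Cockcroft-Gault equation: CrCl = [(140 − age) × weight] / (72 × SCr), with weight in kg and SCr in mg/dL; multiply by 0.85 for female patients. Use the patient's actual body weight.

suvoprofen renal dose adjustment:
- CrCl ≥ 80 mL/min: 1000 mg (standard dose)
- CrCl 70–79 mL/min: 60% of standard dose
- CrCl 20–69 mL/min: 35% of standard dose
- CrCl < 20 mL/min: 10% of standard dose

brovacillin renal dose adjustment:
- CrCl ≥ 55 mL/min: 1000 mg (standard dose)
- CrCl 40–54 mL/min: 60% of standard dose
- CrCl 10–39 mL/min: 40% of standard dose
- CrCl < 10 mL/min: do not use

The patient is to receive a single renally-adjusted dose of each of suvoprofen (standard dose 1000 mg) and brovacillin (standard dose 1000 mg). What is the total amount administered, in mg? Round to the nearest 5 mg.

CrCl = (140 − 22) × 76 / (72 × 4.2) × 0.85 = 8968.0 / 302.40 × 0.85 ≈ 25.2 mL/min
CrCl ≈ 25 mL/min.
suvoprofen: 20–69 mL/min → 35% of 1000 mg = 350 mg.
brovacillin: 10–39 mL/min → 40% of 1000 mg = 400 mg.
Total = 350 + 400 = 750 mg.

750 mg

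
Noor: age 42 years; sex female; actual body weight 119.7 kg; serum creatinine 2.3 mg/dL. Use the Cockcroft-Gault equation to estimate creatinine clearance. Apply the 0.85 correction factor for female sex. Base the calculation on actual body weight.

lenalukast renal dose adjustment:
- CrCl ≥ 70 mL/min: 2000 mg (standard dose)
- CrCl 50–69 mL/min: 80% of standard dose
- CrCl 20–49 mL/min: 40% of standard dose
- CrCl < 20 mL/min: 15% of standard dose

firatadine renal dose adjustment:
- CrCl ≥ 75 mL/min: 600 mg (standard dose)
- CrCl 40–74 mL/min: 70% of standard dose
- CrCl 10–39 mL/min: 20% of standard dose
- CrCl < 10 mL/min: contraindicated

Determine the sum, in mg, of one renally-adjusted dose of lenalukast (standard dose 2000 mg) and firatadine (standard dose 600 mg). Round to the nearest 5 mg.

CrCl = (140 − 42) × 119.7 / (72 × 2.3) × 0.85 = 11730.6 / 165.60 × 0.85 ≈ 60.2 mL/min
CrCl ≈ 60 mL/min.
lenalukast: 50–69 mL/min → 80% of 2000 mg = 1600 mg.
firatadine: 40–74 mL/min → 70% of 600 mg = 420 mg.
Total = 1600 + 420 = 2020 mg.

2020 mg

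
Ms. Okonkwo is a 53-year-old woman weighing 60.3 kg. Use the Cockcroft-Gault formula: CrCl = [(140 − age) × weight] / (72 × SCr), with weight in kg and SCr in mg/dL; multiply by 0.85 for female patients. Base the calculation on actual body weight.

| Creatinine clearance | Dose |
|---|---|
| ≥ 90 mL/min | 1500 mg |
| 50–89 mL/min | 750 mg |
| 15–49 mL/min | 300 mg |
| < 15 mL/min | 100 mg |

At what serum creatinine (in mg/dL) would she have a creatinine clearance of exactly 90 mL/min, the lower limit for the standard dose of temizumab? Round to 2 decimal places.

0.69 mg/dL

Standard dose requires CrCl ≥ 90 mL/min.
Set (140 − 53) × 60.3 × 0.85 / (72 × SCr) = 90
SCr = (140 − 53) × 60.3 × 0.85 / (72 × 90) = 0.688 mg/dL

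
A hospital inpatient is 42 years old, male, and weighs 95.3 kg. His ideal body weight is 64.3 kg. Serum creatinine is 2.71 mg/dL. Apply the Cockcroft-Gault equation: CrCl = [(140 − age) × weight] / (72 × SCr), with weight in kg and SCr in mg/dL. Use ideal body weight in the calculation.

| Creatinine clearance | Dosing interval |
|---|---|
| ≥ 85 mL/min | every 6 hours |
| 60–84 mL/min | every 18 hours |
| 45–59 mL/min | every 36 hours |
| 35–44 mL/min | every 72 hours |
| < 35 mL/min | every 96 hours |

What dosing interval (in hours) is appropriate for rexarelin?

every 96 hours

CrCl = (140 − 42) × 64.3 / (72 × 2.71) = 6301.4 / 195.12 ≈ 32.3 mL/min
CrCl ≈ 32 mL/min → bracket < 35 mL/min → every 96 hours.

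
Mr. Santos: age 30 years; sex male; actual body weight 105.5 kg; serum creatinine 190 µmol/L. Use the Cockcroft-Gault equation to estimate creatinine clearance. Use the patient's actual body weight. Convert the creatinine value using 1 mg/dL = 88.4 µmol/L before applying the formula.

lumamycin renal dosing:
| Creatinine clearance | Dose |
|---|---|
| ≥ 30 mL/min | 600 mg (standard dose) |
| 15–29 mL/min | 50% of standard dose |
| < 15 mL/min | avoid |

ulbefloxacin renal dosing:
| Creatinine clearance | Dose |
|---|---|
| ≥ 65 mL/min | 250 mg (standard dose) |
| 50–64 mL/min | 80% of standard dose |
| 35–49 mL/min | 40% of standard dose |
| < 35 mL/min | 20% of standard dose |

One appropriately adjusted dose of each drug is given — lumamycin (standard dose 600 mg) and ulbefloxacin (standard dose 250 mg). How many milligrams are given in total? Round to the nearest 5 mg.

SCr = 190 / 88.4 = 2.149 mg/dL
CrCl = (140 − 30) × 105.5 / (72 × 2.149) = 11605.0 / 154.73 ≈ 75.0 mL/min
CrCl ≈ 75 mL/min.
lumamycin: ≥ 30 mL/min → 100% of 600 mg = 600 mg.
ulbefloxacin: ≥ 65 mL/min → 100% of 250 mg = 250 mg.
Total = 600 + 250 = 850 mg.

850 mg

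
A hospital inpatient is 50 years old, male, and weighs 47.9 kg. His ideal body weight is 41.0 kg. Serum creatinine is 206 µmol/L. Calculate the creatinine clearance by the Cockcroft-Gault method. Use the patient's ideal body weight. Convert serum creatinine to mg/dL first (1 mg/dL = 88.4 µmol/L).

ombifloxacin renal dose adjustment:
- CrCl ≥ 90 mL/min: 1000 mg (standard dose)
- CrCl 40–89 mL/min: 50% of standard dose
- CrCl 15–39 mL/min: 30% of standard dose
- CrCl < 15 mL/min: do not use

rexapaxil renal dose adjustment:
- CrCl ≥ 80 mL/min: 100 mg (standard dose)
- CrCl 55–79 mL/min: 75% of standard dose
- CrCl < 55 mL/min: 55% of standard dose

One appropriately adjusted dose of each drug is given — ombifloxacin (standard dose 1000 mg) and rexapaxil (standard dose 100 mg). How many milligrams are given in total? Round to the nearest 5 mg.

SCr = 206 / 88.4 = 2.33 mg/dL
CrCl = (140 − 50) × 41 / (72 × 2.33) = 3690.0 / 167.76 ≈ 22.0 mL/min
CrCl ≈ 22 mL/min.
ombifloxacin: 15–39 mL/min → 30% of 1000 mg = 300 mg.
rexapaxil: < 55 mL/min → 55% of 100 mg = 55 mg.
Total = 300 + 55 = 355 mg.

355 mg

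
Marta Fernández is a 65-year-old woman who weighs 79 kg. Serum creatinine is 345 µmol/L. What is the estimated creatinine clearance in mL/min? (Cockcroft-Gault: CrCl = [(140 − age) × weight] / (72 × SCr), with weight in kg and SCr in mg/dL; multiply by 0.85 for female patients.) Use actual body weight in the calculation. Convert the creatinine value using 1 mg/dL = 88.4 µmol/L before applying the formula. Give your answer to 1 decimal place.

SCr = 345 / 88.4 = 3.903 mg/dL
CrCl = (140 − 65) × 79 / (72 × 3.903) × 0.85 = 5925.0 / 281.02 × 0.85 ≈ 17.9 mL/min

17.9 mL/min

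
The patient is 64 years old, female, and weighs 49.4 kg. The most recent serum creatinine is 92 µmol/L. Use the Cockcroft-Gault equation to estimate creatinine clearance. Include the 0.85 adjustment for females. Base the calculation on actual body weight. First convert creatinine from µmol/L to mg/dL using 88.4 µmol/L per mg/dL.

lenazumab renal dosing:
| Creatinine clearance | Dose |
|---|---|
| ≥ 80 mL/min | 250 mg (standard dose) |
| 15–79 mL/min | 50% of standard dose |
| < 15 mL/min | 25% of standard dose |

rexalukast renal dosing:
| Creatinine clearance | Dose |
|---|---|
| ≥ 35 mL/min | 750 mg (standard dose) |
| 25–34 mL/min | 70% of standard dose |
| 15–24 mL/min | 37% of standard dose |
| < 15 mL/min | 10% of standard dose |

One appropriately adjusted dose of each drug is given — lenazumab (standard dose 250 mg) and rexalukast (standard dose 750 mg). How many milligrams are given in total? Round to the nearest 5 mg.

875 mg

SCr = 92 / 88.4 = 1.041 mg/dL
CrCl = (140 − 64) × 49.4 / (72 × 1.041) × 0.85 = 3754.4 / 74.95 × 0.85 ≈ 42.6 mL/min
CrCl ≈ 43 mL/min.
lenazumab: 15–79 mL/min → 50% of 250 mg = 125 mg.
rexalukast: ≥ 35 mL/min → 100% of 750 mg = 750 mg.
Total = 125 + 750 = 875 mg.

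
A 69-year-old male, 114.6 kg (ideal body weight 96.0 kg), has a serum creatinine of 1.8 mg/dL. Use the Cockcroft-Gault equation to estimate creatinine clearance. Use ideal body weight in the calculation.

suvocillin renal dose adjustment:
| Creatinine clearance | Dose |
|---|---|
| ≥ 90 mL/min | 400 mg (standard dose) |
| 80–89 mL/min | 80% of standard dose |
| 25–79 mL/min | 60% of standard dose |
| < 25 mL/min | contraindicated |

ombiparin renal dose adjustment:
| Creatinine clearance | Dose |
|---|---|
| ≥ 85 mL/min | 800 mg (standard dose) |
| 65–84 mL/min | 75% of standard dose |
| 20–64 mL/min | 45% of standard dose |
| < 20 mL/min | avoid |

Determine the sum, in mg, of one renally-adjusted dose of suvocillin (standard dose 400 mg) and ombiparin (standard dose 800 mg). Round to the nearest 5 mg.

600 mg

CrCl = (140 − 69) × 96 / (72 × 1.8) = 6816.0 / 129.60 ≈ 52.6 mL/min
CrCl ≈ 53 mL/min.
suvocillin: 25–79 mL/min → 60% of 400 mg = 240 mg.
ombiparin: 20–64 mL/min → 45% of 800 mg = 360 mg.
Total = 240 + 360 = 600 mg.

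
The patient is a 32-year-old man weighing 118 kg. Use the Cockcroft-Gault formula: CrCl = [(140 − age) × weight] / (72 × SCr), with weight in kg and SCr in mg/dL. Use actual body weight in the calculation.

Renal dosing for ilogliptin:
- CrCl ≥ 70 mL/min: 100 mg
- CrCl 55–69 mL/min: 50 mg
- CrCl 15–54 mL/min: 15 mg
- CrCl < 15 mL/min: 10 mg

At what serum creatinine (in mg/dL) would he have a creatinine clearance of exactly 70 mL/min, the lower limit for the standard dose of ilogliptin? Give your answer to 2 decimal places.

Standard dose requires CrCl ≥ 70 mL/min.
Set (140 − 32) × 118 / (72 × SCr) = 70
SCr = (140 − 32) × 118 / (72 × 70) = 2.529 mg/dL

2.53 mg/dL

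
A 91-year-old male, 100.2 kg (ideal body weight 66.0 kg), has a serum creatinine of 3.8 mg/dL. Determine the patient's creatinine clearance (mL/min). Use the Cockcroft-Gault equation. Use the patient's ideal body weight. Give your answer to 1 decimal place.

CrCl = (140 − 91) × 66 / (72 × 3.8) = 3234.0 / 273.60 ≈ 11.8 mL/min

11.8 mL/min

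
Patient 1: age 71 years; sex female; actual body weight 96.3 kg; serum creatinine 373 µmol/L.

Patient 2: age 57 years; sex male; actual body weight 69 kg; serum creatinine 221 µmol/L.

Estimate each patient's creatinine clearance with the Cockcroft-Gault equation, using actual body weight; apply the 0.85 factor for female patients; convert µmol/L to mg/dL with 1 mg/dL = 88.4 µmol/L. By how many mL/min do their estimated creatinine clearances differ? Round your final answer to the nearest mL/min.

Patient 1: SCr = 373 / 88.4 = 4.219 mg/dL
Patient 1: CrCl = (140 − 71) × 96.3 / (72 × 4.219) × 0.85 = 6644.7 / 303.77 × 0.85 ≈ 18.6 mL/min
Patient 2: SCr = 221 / 88.4 = 2.5 mg/dL
Patient 2: CrCl = (140 − 57) × 69 / (72 × 2.5) = 5727.0 / 180.00 ≈ 31.8 mL/min
|18.6 − 31.8| = 13.2 mL/min

13 mL/min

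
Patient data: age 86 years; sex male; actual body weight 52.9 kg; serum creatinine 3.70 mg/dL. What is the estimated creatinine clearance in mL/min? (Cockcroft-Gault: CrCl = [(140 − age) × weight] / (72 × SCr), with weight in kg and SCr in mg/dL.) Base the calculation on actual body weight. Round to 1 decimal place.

CrCl = (140 − 86) × 52.9 / (72 × 3.7) = 2856.6 / 266.40 ≈ 10.7 mL/min

10.7 mL/min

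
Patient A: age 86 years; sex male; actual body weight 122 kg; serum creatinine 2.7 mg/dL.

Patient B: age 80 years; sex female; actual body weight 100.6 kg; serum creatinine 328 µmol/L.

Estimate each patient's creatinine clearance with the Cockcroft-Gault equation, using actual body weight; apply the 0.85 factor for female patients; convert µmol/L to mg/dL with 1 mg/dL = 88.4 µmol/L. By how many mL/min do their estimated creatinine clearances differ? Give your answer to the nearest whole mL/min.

Patient A: CrCl = (140 − 86) × 122 / (72 × 2.7) = 6588.0 / 194.40 ≈ 33.9 mL/min
Patient B: SCr = 328 / 88.4 = 3.71 mg/dL
Patient B: CrCl = (140 − 80) × 100.6 / (72 × 3.71) × 0.85 = 6036.0 / 267.12 × 0.85 ≈ 19.2 mL/min
|33.9 − 19.2| = 14.7 mL/min

15 mL/min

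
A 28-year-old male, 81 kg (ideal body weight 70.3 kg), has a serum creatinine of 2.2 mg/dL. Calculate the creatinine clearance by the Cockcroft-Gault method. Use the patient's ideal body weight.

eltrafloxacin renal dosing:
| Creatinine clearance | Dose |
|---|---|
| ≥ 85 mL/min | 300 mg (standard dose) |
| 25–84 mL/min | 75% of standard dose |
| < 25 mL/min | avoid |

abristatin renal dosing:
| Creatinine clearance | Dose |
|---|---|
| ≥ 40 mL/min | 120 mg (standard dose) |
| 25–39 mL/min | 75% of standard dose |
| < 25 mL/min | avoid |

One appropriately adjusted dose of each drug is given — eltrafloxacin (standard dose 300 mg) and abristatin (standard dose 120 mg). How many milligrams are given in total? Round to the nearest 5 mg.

CrCl = (140 − 28) × 70.3 / (72 × 2.2) = 7873.6 / 158.40 ≈ 49.7 mL/min
CrCl ≈ 50 mL/min.
eltrafloxacin: 25–84 mL/min → 75% of 300 mg = 225 mg.
abristatin: ≥ 40 mL/min → 100% of 120 mg = 120 mg.
Total = 225 + 120 = 345 mg.

345 mg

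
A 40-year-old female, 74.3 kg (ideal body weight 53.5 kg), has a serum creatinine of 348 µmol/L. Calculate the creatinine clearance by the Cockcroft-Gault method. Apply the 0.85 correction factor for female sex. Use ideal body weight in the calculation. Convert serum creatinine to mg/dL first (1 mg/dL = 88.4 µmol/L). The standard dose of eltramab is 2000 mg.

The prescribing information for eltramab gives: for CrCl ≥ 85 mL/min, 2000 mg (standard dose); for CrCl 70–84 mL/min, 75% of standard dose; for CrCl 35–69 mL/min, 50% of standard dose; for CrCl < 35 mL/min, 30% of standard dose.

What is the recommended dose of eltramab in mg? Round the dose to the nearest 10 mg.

SCr = 348 / 88.4 = 3.937 mg/dL
CrCl = (140 − 40) × 53.5 / (72 × 3.937) × 0.85 = 5350.0 / 283.46 × 0.85 ≈ 16.0 mL/min
CrCl ≈ 16 mL/min → bracket < 35 mL/min.
30% of 2000 mg = 600 mg

600 mg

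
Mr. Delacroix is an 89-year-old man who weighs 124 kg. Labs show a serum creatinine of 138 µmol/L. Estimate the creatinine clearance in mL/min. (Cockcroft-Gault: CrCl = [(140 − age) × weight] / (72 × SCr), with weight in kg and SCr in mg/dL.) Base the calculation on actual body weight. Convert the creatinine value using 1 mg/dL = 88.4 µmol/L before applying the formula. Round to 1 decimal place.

56.3 mL/min

SCr = 138 / 88.4 = 1.561 mg/dL
CrCl = (140 − 89) × 124 / (72 × 1.561) = 6324.0 / 112.39 ≈ 56.3 mL/min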